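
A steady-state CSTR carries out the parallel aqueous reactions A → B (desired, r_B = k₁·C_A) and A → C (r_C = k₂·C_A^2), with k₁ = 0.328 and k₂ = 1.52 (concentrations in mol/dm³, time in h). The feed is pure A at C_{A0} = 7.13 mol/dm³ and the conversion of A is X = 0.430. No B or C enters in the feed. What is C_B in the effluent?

0.155 mol/dm³

Exit C_A = C_{A0}(1−X) = 7.13×0.570 = 4.064 mol/dm³.
Rates in a CSTR are evaluated at the outlet concentration: r_B = 0.328×4.064 = 1.333, r_C = 1.52×4.064^2 = 25.11.
Fraction of consumed A going to B: r_B/(r_B+r_C) = 0.05042.
C_B = 0.05042·C_{A0}·X = 0.05042×7.13×0.430 = 0.155 mol/dm³.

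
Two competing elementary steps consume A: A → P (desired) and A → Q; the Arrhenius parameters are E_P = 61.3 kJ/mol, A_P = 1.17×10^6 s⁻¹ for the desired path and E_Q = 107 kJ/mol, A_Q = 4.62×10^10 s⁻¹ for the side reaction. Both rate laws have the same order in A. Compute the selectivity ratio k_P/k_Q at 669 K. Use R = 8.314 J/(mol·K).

0.0937

Since both paths have the same order in A, the concentration cancels and S_{P/Q} = k_P/k_Q = (A_P/A_Q)·exp[(E_Q−E_P)/(RT)].
(E_Q−E_P)/(RT) = (107−61.3)×10³/(8.314×669) = 45700/5562 = 8.216.
k_P/k_Q = (1.17×10^6/4.62×10^10)·exp(8.216) = 2.532×10^-5 × 3701 = 0.0937.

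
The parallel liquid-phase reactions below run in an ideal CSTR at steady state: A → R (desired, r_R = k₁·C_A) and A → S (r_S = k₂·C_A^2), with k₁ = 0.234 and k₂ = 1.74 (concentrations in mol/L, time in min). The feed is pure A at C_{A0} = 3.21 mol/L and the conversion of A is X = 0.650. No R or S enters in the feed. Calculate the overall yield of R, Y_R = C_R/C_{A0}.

0.0695

Exit C_A = C_{A0}(1−X) = 3.21×0.350 = 1.123 mol/L.
In a CSTR the entire volume is at exit conditions, so r_R = 0.234×1.123 = 0.2629 and r_S = 1.74×1.123^2 = 2.196.
Fraction of consumed A going to R: r_R/(r_R+r_S) = 0.1069.
C_R = 0.1069·C_{A0}·X = 0.1069×3.21×0.650 = 0.223 mol/L; Y_R = C_R/C_{A0} = 0.0695.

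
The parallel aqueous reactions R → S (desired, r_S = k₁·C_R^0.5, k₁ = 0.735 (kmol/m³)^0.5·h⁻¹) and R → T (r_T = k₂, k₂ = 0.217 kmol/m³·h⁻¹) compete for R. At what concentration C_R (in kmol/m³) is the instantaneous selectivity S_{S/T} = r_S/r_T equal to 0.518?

S_{S/T} = (k₁/k₂)·C_R^0.5 ⇒ C_R = (S·k₂/k₁)^(2).
= (0.518×0.217/0.735)^(2) = (0.1529)^(2) = 0.0234 kmol/m³.

0.0234 kmol/m³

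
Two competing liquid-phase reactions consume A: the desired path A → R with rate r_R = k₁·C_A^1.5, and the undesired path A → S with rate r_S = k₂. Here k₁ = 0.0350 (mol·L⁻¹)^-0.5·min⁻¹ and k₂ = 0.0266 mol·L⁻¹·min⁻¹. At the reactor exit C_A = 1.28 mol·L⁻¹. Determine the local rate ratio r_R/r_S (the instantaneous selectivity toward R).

1.91

S_{R/S} = r_R/r_S = (k₁·C_A^1.5)/(k₂) = (k₁/k₂)·C_A^1.5.
= (0.0350×1.280^1.5) / (0.0266) = 0.05069/0.02660 = 1.91.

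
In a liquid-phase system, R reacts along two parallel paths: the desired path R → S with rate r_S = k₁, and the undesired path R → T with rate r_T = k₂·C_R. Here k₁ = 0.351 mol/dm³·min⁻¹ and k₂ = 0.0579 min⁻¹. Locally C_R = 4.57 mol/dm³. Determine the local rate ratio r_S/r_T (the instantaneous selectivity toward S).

S_{S/T} = r_S/r_T = (k₁)/(k₂·C_R) = (k₁/k₂)·C_R⁻¹.
= (0.351) / (0.0579×4.570) = 0.3510/0.2646 = 1.33.

1.33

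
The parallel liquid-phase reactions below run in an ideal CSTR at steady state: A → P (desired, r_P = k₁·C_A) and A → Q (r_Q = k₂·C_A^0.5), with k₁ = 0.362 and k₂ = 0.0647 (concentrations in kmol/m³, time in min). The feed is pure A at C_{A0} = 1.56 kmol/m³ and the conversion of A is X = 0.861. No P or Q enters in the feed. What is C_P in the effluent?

0.971 kmol/m³

Exit C_A = C_{A0}(1−X) = 1.56×0.139 = 0.2168 kmol/m³.
A CSTR operates uniformly at the exit composition, giving r_P = 0.07850 and r_Q = 0.03013 (each k·C_A^n at C_A = 0.2168).
Fraction of consumed A going to P: r_P/(r_P+r_Q) = 0.7226.
C_P = 0.7226·C_{A0}·X = 0.7226×1.56×0.861 = 0.971 kmol/m³.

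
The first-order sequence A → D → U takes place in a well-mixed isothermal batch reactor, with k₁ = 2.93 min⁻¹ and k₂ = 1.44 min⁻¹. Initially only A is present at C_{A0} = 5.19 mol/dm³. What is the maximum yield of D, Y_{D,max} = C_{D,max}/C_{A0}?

0.503

Evaluating C_D at t_opt = ln(k₂/k₁)/(k₂−k₁) gives C_{D,max}/C_{A0} = (k₁/k₂)^[k₂/(k₂−k₁)].
= (2.93/1.44)^(1.44/(1.44−2.93)) = (2.035)^(-0.9664) = 0.5033.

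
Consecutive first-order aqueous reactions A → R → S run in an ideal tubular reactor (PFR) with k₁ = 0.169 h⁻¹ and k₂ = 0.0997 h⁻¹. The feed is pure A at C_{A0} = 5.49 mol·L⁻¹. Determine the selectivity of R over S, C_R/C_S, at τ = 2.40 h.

Solving the coupled first-order balances gives C_R(τ) = [k₁/(k₂−k₁)]·C_{A0}·(e^(−k₁τ) − e^(−k₂τ)).
e^(−k₁τ) = e^(−0.169×2.40) = e^(−0.4056) = 0.6666; e^(−k₂τ) = e^(−0.2393) = 0.7872.
C_R = 0.169×5.49/(0.0997−0.169) × (0.6666−0.7872) = (-13.39)×(-0.1206) = 1.615 mol·L⁻¹.
C_A = C_{A0}e^(−k₁τ) = 3.660 mol·L⁻¹, so C_S = C_{A0}−C_A−C_R = 0.2156 mol·L⁻¹; C_R/C_S = 7.49.

7.49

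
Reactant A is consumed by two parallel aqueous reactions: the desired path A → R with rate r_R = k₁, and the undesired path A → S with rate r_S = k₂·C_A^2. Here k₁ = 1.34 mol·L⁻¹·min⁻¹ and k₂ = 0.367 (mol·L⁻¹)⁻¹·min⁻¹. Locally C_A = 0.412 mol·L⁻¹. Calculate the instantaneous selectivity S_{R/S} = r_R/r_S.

21.5

S_{R/S} = r_R/r_S = (k₁)/(k₂·C_A^2) = (k₁/k₂)·C_A^-2.
= (1.34) / (0.367×0.4120^2) = 1.340/0.06230 = 21.5.
The undesired path is higher order in A, so low C_A (CSTR or dilute feed) favours R.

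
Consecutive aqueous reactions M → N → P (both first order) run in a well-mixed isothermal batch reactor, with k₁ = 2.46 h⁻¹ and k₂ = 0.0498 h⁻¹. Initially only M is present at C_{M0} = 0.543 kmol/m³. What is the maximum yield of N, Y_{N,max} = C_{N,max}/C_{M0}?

0.923

At the optimum, C_{N,max}/C_{M0} = (k₁/k₂)^[k₂/(k₂−k₁)].
= (2.46/0.0498)^(0.0498/(0.0498−2.46)) = (49.40)^(-0.02066) = 0.9226.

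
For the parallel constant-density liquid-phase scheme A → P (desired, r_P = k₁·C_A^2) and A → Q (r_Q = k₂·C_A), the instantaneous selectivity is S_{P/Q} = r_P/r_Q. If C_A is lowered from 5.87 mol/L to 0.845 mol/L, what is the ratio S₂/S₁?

0.144

S_{P/Q} = (k₁/k₂)·C_A, so S₂/S₁ = (C_{A,2}/C_{A,1}).
= 0.845/5.87 = 0.144.
Selectivity toward P falls as C_A falls — high-concentration operation is favoured.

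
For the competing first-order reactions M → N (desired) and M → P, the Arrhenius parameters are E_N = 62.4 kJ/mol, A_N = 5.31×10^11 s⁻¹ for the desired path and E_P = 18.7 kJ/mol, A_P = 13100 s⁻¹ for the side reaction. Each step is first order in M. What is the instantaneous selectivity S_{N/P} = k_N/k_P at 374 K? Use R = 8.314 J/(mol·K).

With equal orders, S_{N/P} = k_N/k_P = (A_N/A_P)·exp[(E_P−E_N)/(RT)].
(E_P−E_N)/(RT) = (18.7−62.4)×10³/(8.314×374) = -43700/3109 = -14.05.
k_N/k_P = (5.31×10^11/13100)·exp(-14.05) = 4.053×10^7 × 7.878×10^-7 = 31.9.
Since E_N > E_P, raising the temperature improves selectivity toward N.

31.9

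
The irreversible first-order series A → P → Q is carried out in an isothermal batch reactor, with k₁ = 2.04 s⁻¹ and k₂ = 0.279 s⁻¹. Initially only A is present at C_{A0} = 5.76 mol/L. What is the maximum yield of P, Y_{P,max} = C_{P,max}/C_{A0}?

0.730

At the optimum, C_{P,max}/C_{A0} = (k₁/k₂)^[k₂/(k₂−k₁)].
= (2.04/0.279)^(0.279/(0.279−2.04)) = (7.312)^(-0.1584) = 0.7296.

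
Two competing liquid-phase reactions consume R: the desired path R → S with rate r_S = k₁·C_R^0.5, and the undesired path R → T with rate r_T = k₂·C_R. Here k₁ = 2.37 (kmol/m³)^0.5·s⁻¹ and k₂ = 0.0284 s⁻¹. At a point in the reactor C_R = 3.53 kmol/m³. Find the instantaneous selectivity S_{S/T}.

44.4

S_{S/T} = r_S/r_T = (k₁·C_R^0.5)/(k₂·C_R) = (k₁/k₂)·C_R^-0.5.
= (2.37×3.530^0.5) / (0.0284×3.530) = 4.453/0.1003 = 44.4.
The undesired path is higher order in R, so low C_R (CSTR or dilute feed) favours S.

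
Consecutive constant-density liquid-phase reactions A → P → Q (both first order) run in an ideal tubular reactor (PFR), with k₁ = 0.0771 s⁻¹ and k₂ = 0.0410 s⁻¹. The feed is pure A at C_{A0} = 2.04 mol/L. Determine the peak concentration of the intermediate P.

0.996 mol/L

For a first-order series the maximum intermediate yield is C_{P,max}/C_{A0} = (k₁/k₂)^[k₂/(k₂−k₁)].
= (0.0771/0.0410)^(0.0410/(0.0410−0.0771)) = (1.880)^(-1.136) = 0.4881.
C_{P,max} = 0.4881×2.04 = 0.996 mol/L.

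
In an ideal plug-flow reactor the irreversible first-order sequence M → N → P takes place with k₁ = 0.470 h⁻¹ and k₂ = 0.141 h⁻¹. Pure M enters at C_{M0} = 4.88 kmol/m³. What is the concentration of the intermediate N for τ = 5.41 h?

For first-order series with pure M initially, C_N(τ) = k₁C_{M0}/(k₂−k₁)·(e^(−k₁τ) − e^(−k₂τ)).
e^(−k₁τ) = e^(−0.470×5.41) = e^(−2.543) = 0.07865; e^(−k₂τ) = e^(−0.7628) = 0.4664.
C_N = 0.470×4.88/(0.141−0.470) × (0.07865−0.4664) = (-6.971)×(-0.3877) = 2.703 kmol/m³.

2.70 kmol/m³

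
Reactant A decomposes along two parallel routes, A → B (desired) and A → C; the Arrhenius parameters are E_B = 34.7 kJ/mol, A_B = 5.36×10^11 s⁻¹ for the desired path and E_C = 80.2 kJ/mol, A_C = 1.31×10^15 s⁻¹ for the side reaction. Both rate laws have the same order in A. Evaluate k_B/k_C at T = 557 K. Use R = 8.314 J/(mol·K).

7.57

Since both paths have the same order in A, the concentration cancels and S_{B/C} = k_B/k_C = (A_B/A_C)·exp[(E_C−E_B)/(RT)].
(E_C−E_B)/(RT) = (80.2−34.7)×10³/(8.314×557) = 45500/4631 = 9.825.
k_B/k_C = (5.36×10^11/1.31×10^15)·exp(9.825) = 4.092×10^-4 × 18496 = 7.57.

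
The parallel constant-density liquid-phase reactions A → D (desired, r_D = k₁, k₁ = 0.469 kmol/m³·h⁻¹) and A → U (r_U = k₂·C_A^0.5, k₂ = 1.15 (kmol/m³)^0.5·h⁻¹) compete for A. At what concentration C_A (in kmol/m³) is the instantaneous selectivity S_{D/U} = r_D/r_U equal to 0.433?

S_{D/U} = (k₁/k₂)·C_A^-0.5 ⇒ C_A = (S·k₂/k₁)^(-2).
= (0.433×1.15/0.469)^(-2) = (1.062)^(-2) = 0.887 kmol/m³.

0.887 kmol/m³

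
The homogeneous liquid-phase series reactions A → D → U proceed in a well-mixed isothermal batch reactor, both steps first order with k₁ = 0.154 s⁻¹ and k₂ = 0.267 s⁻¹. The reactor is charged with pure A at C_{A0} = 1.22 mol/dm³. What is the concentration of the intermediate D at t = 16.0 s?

For first-order series with pure A initially, C_D(t) = k₁C_{A0}/(k₂−k₁)·(e^(−k₁t) − e^(−k₂t)).
e^(−k₁t) = e^(−0.154×16.0) = e^(−2.464) = 0.08509; e^(−k₂t) = e^(−4.272) = 0.01395.
C_D = 0.154×1.22/(0.267−0.154) × (0.08509−0.01395) = 1.663×0.07114 = 0.1183 mol/dm³.

0.118 mol/dm³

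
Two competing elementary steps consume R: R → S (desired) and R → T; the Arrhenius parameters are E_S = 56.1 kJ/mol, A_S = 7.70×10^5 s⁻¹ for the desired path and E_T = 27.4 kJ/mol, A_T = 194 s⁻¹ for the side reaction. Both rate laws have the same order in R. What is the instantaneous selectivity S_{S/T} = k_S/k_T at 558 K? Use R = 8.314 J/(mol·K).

With equal orders, S_{S/T} = k_S/k_T = (A_S/A_T)·exp[(E_T−E_S)/(RT)].
(E_T−E_S)/(RT) = (27.4−56.1)×10³/(8.314×558) = -28700/4639 = -6.186.
k_S/k_T = (7.70×10^5/194)·exp(-6.186) = 3969 × 0.002057 = 8.17.

8.17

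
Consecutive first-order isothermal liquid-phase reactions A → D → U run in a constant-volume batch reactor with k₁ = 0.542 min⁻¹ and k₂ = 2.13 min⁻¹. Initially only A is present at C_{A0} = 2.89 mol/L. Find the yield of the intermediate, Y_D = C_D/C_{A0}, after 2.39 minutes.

Solving the coupled first-order balances gives C_D(t) = [k₁/(k₂−k₁)]·C_{A0}·(e^(−k₁t) − e^(−k₂t)).
e^(−k₁t) = e^(−0.542×2.39) = e^(−1.295) = 0.2738; e^(−k₂t) = e^(−5.091) = 0.006154.
C_D = 0.542×2.89/(2.13−0.542) × (0.2738−0.006154) = 0.9864×0.2676 = 0.2640 mol/L.
Y_D = C_D/C_{A0} = 0.2640/2.89 = 0.0913.

0.0913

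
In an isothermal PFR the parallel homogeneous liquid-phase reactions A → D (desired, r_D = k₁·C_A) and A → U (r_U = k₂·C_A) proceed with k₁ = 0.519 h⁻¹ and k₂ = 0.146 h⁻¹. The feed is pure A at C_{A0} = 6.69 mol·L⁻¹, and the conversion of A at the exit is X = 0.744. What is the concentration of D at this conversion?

3.88 mol·L⁻¹

C_A = C_{A0}(1−X) = 1.713 mol·L⁻¹.
Both paths are first order in A, so the instantaneous fraction to D is constant: dC_D/d(−C_A) = k₁/(k₁+k₂) = 0.7805.
C_D = 0.7805·(C_{A0}−C_A) = 0.7805×4.977 = 3.88 mol·L⁻¹.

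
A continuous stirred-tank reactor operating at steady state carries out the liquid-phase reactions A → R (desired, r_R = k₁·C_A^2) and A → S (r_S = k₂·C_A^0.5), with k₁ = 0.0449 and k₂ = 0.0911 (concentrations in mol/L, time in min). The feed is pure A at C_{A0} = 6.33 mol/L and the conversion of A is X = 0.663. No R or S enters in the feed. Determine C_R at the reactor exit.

2.54 mol/L

Exit C_A = C_{A0}(1−X) = 6.33×0.337 = 2.133 mol/L.
A CSTR operates uniformly at the exit composition, giving r_R = 0.2043 and r_S = 0.1331 (each k·C_A^n at C_A = 2.133).
Fraction of consumed A going to R: r_R/(r_R+r_S) = 0.6056.
C_R = 0.6056·C_{A0}·X = 0.6056×6.33×0.663 = 2.54 mol/L.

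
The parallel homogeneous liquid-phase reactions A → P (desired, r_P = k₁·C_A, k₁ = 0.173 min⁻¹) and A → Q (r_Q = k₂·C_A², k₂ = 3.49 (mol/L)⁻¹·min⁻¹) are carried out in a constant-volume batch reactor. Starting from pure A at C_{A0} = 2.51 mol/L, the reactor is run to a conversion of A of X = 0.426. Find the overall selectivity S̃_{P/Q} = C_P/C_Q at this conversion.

C_A = C_{A0}(1−X) = 1.441 mol/L.
Along a PFR/batch, dC_P/dC_A = −r_P/(r_P+r_Q) = −k₁/(k₁+k₂·C_A).
Integrating from C_{A0} to C_A: C_P = (0.173/3.49)·ln[(0.173+3.49·2.51)/(0.173+3.49·1.44)] = 0.04957·ln(8.933/5.201) = 0.02681 mol/L.
C_Q = (C_{A0}−C_A)−C_P = 1.042 mol/L; S̃_{P/Q} = 0.02681/1.042 = 0.0257.

0.0257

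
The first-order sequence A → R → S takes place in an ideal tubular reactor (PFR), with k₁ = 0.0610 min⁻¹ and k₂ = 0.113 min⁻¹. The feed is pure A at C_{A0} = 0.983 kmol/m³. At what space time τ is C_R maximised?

The intermediate peaks when r₁ = r₂, i.e. k₁e^(−k₁τ) = k₂e^(−k₂τ), giving τ_opt = ln(k₂/k₁)/(k₂−k₁).
= ln(0.113/0.0610)/(0.113−0.0610) = ln(1.852)/0.05200 = 0.6165/0.05200 = 11.9 min.

11.9 min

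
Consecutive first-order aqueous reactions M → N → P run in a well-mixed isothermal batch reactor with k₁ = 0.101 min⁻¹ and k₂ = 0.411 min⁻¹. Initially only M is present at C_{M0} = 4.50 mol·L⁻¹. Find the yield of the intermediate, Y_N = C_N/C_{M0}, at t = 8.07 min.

The intermediate concentration in a first-order A→B→C sequence is C_N = k₁C_{M0}(e^(−k₁t) − e^(−k₂t))/(k₂−k₁).
e^(−k₁t) = e^(−0.101×8.07) = e^(−0.8151) = 0.4426; e^(−k₂t) = e^(−3.317) = 0.03627.
C_N = 0.101×4.50/(0.411−0.101) × (0.4426−0.03627) = 1.466×0.4063 = 0.5957 mol·L⁻¹.
Y_N = C_N/C_{M0} = 0.5957/4.50 = 0.132.

0.132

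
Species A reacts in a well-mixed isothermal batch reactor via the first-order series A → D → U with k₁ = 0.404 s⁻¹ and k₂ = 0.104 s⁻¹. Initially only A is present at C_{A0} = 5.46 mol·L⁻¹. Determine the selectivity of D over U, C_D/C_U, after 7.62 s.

The intermediate concentration in a first-order A→B→C sequence is C_D = k₁C_{A0}(e^(−k₁t) − e^(−k₂t))/(k₂−k₁).
e^(−k₁t) = e^(−0.404×7.62) = e^(−3.078) = 0.04603; e^(−k₂t) = e^(−0.7925) = 0.4527.
C_D = 0.404×5.46/(0.104−0.404) × (0.04603−0.4527) = (-7.353)×(-0.4067) = 2.990 mol·L⁻¹.
C_A = C_{A0}e^(−k₁t) = 0.2513 mol·L⁻¹, so C_U = C_{A0}−C_A−C_D = 2.218 mol·L⁻¹; C_D/C_U = 1.35.

1.35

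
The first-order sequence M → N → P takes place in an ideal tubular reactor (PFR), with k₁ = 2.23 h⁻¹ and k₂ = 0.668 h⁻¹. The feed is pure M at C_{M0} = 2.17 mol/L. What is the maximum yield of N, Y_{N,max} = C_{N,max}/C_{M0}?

At the optimum, C_{N,max}/C_{M0} = (k₁/k₂)^[k₂/(k₂−k₁)].
= (2.23/0.668)^(0.668/(0.668−2.23)) = (3.338)^(-0.4277) = 0.5972.

0.597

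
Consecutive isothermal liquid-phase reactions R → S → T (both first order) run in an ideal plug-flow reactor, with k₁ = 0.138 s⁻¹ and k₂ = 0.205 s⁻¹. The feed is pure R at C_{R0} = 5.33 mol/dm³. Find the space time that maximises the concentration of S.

5.91 s

The intermediate peaks when r₁ = r₂, i.e. k₁e^(−k₁τ) = k₂e^(−k₂τ), giving τ_opt = ln(k₂/k₁)/(k₂−k₁).
= ln(0.205/0.138)/(0.205−0.138) = ln(1.486)/0.06700 = 0.3958/0.06700 = 5.91 s.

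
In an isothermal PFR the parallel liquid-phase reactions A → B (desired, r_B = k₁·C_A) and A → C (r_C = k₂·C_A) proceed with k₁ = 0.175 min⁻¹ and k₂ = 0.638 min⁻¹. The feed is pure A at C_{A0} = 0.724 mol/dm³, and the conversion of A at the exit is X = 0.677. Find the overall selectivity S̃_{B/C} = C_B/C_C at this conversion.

0.274

C_A = C_{A0}(1−X) = 0.2339 mol/dm³.
Both paths are first order in A, so the instantaneous fraction to B is constant: dC_B/d(−C_A) = k₁/(k₁+k₂) = 0.2153.
C_B = 0.2153·(C_{A0}−C_A) = 0.2153×0.4901 = 0.106 mol/dm³.
C_C = (C_{A0}−C_A)−C_B = 0.3846 mol/dm³; S̃_{B/C} = 0.1055/0.3846 = 0.274.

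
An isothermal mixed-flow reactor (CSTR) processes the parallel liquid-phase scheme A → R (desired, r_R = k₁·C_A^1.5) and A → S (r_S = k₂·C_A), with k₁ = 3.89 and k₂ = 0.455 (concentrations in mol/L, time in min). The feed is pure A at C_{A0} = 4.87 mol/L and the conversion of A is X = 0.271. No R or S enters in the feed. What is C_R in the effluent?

1.24 mol/L

Exit C_A = C_{A0}(1−X) = 4.87×0.729 = 3.550 mol/L.
In a CSTR the entire volume is at exit conditions, so r_R = 3.89×3.550^1.5 = 26.02 and r_S = 0.455×3.550 = 1.615.
Fraction of consumed A going to R: r_R/(r_R+r_S) = 0.9416.
C_R = 0.9416·C_{A0}·X = 0.9416×4.87×0.271 = 1.24 mol/L.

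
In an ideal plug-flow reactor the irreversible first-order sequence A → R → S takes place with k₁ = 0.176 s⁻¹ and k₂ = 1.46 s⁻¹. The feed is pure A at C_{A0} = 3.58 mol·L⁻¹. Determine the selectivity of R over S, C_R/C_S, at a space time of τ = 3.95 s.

0.157

The intermediate concentration in a first-order A→B→C sequence is C_R = k₁C_{A0}(e^(−k₁τ) − e^(−k₂τ))/(k₂−k₁).
e^(−k₁τ) = e^(−0.176×3.95) = e^(−0.6952) = 0.4990; e^(−k₂τ) = e^(−5.767) = 0.003129.
C_R = 0.176×3.58/(1.46−0.176) × (0.4990−0.003129) = 0.4907×0.4958 = 0.2433 mol·L⁻¹.
C_A = C_{A0}e^(−k₁τ) = 1.786 mol·L⁻¹, so C_S = C_{A0}−C_A−C_R = 1.550 mol·L⁻¹; C_R/C_S = 0.157.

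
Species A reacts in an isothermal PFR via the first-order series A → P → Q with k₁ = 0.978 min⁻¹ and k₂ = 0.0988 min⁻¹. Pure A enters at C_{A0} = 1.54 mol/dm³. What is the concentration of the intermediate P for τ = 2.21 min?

Solving the coupled first-order balances gives C_P(τ) = [k₁/(k₂−k₁)]·C_{A0}·(e^(−k₁τ) − e^(−k₂τ)).
e^(−k₁τ) = e^(−0.978×2.21) = e^(−2.161) = 0.1152; e^(−k₂τ) = e^(−0.2183) = 0.8038.
C_P = 0.978×1.54/(0.0988−0.978) × (0.1152−0.8038) = (-1.713)×(-0.6887) = 1.180 mol/dm³.

1.18 mol/dm³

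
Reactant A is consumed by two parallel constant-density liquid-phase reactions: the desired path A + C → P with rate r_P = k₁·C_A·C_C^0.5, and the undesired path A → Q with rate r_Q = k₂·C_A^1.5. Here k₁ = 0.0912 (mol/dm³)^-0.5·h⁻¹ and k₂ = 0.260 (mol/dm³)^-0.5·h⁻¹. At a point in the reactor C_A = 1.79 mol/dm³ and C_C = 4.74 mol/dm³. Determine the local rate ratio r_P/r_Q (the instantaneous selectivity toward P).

0.571

S_{P/Q} = r_P/r_Q = (k₁·C_A·C_C^0.5)/(k₂·C_A^1.5) = (k₁/k₂)·C_A^-0.5·C_C^0.5.
= (0.0912×1.790×4.740^0.5) / (0.260×1.790^1.5) = 0.3554/0.6227 = 0.571.
The undesired path is higher order in A, so low C_A (CSTR or dilute feed) favours P.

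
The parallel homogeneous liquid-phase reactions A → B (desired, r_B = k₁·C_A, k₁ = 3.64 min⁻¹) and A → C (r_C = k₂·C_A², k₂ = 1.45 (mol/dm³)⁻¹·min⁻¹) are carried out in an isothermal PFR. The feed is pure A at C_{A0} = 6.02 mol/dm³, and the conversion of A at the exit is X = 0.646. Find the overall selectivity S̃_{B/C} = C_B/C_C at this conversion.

0.647

C_A = C_{A0}(1−X) = 2.131 mol/dm³.
Along a PFR/batch, dC_B/dC_A = −r_B/(r_B+r_C) = −k₁/(k₁+k₂·C_A).
Integrating from C_{A0} to C_A: C_B = (3.64/1.45)·ln[(3.64+1.45·6.02)/(3.64+1.45·2.13)] = 2.510·ln(12.37/6.730) = 1.528 mol/dm³.
C_C = (C_{A0}−C_A)−C_B = 2.361 mol/dm³; S̃_{B/C} = 1.528/2.361 = 0.647.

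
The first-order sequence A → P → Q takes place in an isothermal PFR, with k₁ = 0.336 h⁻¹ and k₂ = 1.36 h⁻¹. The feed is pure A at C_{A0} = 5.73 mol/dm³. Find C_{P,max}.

0.895 mol/dm³

Evaluating C_P at τ_opt = ln(k₂/k₁)/(k₂−k₁) gives C_{P,max}/C_{A0} = (k₁/k₂)^[k₂/(k₂−k₁)].
= (0.336/1.36)^(1.36/(1.36−0.336)) = (0.2471)^(1.328) = 0.1562.
C_{P,max} = 0.1562×5.73 = 0.895 mol/dm³.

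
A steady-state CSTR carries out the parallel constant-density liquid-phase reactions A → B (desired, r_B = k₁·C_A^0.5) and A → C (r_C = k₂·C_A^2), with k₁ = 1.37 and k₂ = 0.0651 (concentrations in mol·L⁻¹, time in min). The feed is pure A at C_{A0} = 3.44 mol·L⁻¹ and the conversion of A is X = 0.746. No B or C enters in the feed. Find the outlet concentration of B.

Exit C_A = C_{A0}(1−X) = 3.44×0.254 = 0.8738 mol·L⁻¹.
Rates in a CSTR are evaluated at the outlet concentration: r_B = 1.37×0.8738^0.5 = 1.281, r_C = 0.0651×0.8738^2 = 0.04970.
Fraction of consumed A going to B: r_B/(r_B+r_C) = 0.9626.
C_B = 0.9626·C_{A0}·X = 0.9626×3.44×0.746 = 2.47 mol·L⁻¹.

2.47 mol·L⁻¹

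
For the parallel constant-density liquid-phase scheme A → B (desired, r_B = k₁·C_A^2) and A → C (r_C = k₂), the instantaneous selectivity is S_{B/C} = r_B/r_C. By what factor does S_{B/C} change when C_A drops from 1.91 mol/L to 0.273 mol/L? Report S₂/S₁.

S_{B/C} = (k₁/k₂)·C_A^2, so S₂/S₁ = (C_{A,2}/C_{A,1})^2.
= (0.273/1.91)^2 = (0.1429)^2 = 0.0204.

0.0204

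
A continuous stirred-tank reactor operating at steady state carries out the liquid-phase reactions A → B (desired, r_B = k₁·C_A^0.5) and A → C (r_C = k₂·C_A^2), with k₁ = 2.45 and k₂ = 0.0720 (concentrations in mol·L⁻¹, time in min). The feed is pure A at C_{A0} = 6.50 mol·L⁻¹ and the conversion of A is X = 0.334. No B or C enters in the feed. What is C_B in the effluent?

Exit C_A = C_{A0}(1−X) = 6.50×0.666 = 4.329 mol·L⁻¹.
In a CSTR the entire volume is at exit conditions, so r_B = 2.45×4.329^0.5 = 5.098 and r_C = 0.0720×4.329^2 = 1.349.
Fraction of consumed A going to B: r_B/(r_B+r_C) = 0.7907.
C_B = 0.7907·C_{A0}·X = 0.7907×6.50×0.334 = 1.72 mol·L⁻¹.

1.72 mol·L⁻¹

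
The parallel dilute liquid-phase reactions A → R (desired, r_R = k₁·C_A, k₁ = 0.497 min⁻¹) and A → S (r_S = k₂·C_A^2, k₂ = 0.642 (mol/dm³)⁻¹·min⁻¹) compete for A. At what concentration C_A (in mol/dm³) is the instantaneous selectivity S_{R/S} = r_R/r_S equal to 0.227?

3.41 mol/dm³

S_{R/S} = (k₁/k₂)·C_A⁻¹ ⇒ C_A = (S·k₂/k₁)^(-1).
= (0.227×0.642/0.497)^(-1) = (0.2932)^(-1) = 3.41 mol/dm³.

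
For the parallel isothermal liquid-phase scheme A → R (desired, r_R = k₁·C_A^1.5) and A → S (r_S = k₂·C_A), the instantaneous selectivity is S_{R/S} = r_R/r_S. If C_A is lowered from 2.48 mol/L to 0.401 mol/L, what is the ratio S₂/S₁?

S_{R/S} = (k₁/k₂)·C_A^0.5, so S₂/S₁ = (C_{A,2}/C_{A,1})^0.5.
= (0.401/2.48)^0.5 = (0.1617)^0.5 = 0.402.

0.402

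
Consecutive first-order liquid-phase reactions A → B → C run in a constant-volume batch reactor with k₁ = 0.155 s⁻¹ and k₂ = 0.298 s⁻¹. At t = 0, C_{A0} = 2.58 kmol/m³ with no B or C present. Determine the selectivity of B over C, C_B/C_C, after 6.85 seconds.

Solving the coupled first-order balances gives C_B(t) = [k₁/(k₂−k₁)]·C_{A0}·(e^(−k₁t) − e^(−k₂t)).
e^(−k₁t) = e^(−0.155×6.85) = e^(−1.062) = 0.3459; e^(−k₂t) = e^(−2.041) = 0.1299.
C_B = 0.155×2.58/(0.298−0.155) × (0.3459−0.1299) = 2.797×0.2160 = 0.6040 kmol/m³.
C_A = C_{A0}e^(−k₁t) = 0.8923 kmol/m³, so C_C = C_{A0}−C_A−C_B = 1.084 kmol/m³; C_B/C_C = 0.557.

0.557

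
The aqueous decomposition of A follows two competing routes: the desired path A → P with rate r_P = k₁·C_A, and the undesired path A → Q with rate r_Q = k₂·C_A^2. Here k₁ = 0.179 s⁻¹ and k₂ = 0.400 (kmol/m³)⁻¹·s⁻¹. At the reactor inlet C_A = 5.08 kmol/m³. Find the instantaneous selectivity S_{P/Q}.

S_{P/Q} = r_P/r_Q = (k₁·C_A)/(k₂·C_A^2) = (k₁/k₂)·C_A⁻¹.
= (0.179×5.080) / (0.400×5.080^2) = 0.9093/10.32 = 0.0881.
The undesired path is higher order in A, so low C_A (CSTR or dilute feed) favours P.

0.0881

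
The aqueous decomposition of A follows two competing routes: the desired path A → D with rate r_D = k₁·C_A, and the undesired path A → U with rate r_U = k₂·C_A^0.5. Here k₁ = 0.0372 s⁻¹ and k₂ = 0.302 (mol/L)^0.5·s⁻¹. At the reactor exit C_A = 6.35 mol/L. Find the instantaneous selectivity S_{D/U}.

0.310

S_{D/U} = r_D/r_U = (k₁·C_A)/(k₂·C_A^0.5) = (k₁/k₂)·C_A^0.5.
= (0.0372×6.350) / (0.302×6.350^0.5) = 0.2362/0.7610 = 0.310.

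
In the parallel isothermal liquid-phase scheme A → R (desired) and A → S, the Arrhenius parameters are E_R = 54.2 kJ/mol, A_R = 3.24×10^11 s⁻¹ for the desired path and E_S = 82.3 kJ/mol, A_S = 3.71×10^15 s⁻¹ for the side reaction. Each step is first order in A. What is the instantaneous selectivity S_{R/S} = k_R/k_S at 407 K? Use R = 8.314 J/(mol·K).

With equal orders, S_{R/S} = k_R/k_S = (A_R/A_S)·exp[(E_S−E_R)/(RT)].
(E_S−E_R)/(RT) = (82.3−54.2)×10³/(8.314×407) = 28100/3384 = 8.304.
k_R/k_S = (3.24×10^11/3.71×10^15)·exp(8.304) = 8.733×10^-5 × 4041 = 0.353.
Since E_R < E_S, lowering the temperature improves selectivity toward R.

0.353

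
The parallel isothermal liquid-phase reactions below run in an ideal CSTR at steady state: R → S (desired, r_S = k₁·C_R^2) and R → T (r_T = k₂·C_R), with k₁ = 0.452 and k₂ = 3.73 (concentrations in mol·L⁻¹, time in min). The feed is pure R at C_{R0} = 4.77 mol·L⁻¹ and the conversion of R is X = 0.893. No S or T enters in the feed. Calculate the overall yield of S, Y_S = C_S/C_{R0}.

0.0520

Exit C_R = C_{R0}(1−X) = 4.77×0.107 = 0.5104 mol·L⁻¹.
Rates in a CSTR are evaluated at the outlet concentration: r_S = 0.452×0.5104^2 = 0.1177, r_T = 3.73×0.5104 = 1.904.
Fraction of consumed R going to S: r_S/(r_S+r_T) = 0.05825.
C_S = 0.05825·C_{R0}·X = 0.05825×4.77×0.893 = 0.248 mol·L⁻¹; Y_S = C_S/C_{R0} = 0.0520.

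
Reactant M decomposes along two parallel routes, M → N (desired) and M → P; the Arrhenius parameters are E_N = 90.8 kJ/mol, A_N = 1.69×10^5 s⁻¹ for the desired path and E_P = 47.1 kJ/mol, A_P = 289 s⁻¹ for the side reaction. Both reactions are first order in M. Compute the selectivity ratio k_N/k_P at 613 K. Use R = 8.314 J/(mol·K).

0.110

k_N/k_P = (A_N/A_P)·exp[−(E_N−E_P)/(RT)] = (A_N/A_P)·exp[(E_P−E_N)/(RT)].
(E_P−E_N)/(RT) = (47.1−90.8)×10³/(8.314×613) = -43700/5096 = -8.575.
k_N/k_P = (1.69×10^5/289)·exp(-8.575) = 584.8 × 1.889×10^-4 = 0.110.
Since E_N > E_P, raising the temperature improves selectivity toward N.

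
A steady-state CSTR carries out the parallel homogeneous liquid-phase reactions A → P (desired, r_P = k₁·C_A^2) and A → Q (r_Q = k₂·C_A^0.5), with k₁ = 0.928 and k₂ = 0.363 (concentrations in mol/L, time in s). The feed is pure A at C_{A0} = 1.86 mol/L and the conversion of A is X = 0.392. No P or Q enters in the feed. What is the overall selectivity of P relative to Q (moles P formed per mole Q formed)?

3.07

Exit C_A = C_{A0}(1−X) = 1.86×0.608 = 1.131 mol/L.
Rates in a CSTR are evaluated at the outlet concentration: r_P = 0.928×1.131^2 = 1.187, r_Q = 0.363×1.131^0.5 = 0.3860.
Overall selectivity = C_P/C_Q = r_Pτ/(r_Qτ) = r_P/r_Q = 3.07.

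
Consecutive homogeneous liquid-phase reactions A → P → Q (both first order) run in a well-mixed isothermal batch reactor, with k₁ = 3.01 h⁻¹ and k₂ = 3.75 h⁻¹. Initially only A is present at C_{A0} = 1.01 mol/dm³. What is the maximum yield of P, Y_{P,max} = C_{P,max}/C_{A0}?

0.328

Evaluating C_P at t_opt = ln(k₂/k₁)/(k₂−k₁) gives C_{P,max}/C_{A0} = (k₁/k₂)^[k₂/(k₂−k₁)].
= (3.01/3.75)^(3.75/(3.75−3.01)) = (0.8027)^(5.068) = 0.3283.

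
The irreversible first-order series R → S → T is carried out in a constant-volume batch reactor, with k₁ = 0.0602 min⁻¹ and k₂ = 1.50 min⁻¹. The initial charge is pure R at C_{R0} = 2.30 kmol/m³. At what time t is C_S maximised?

2.23 min

The intermediate peaks when r₁ = r₂, i.e. k₁e^(−k₁t) = k₂e^(−k₂t), giving t_opt = ln(k₂/k₁)/(k₂−k₁).
= ln(1.50/0.0602)/(1.50−0.0602) = ln(24.92)/1.440 = 3.216/1.440 = 2.23 min.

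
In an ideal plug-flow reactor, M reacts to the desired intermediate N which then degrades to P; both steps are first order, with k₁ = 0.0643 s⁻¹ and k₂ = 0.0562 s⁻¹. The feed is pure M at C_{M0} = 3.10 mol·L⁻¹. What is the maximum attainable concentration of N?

At the optimum, C_{N,max}/C_{M0} = (k₁/k₂)^[k₂/(k₂−k₁)].
= (0.0643/0.0562)^(0.0562/(0.0562−0.0643)) = (1.144)^(-6.938) = 0.3929.
C_{N,max} = 0.3929×3.10 = 1.22 mol·L⁻¹.

1.22 mol·L⁻¹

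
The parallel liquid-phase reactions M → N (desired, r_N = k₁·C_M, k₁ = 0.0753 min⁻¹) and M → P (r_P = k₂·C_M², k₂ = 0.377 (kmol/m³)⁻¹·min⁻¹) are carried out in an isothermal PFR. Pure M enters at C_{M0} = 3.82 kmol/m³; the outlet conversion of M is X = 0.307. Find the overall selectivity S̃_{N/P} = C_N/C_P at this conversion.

C_M = C_{M0}(1−X) = 2.647 kmol/m³.
Along a PFR/batch, dC_N/dC_M = −r_N/(r_N+r_P) = −k₁/(k₁+k₂·C_M).
Integrating from C_{M0} to C_M: C_N = (0.0753/0.377)·ln[(0.0753+0.377·3.82)/(0.0753+0.377·2.65)] = 0.1997·ln(1.515/1.073) = 0.06890 kmol/m³.
C_P = (C_{M0}−C_M)−C_N = 1.104 kmol/m³; S̃_{N/P} = 0.06890/1.104 = 0.0624.

0.0624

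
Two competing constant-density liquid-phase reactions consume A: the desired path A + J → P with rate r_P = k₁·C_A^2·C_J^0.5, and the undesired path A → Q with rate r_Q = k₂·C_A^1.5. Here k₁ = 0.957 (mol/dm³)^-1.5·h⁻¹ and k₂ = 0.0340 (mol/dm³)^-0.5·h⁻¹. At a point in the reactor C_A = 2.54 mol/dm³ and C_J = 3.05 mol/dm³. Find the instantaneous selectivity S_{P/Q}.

78.3

S_{P/Q} = r_P/r_Q = (k₁·C_A^2·C_J^0.5)/(k₂·C_A^1.5) = (k₁/k₂)·C_A^0.5·C_J^0.5.
= (0.957×2.540^2×3.050^0.5) / (0.0340×2.540^1.5) = 10.78/0.1376 = 78.3.
Since the desired path is higher order in A, keeping C_A high (PFR or concentrated feed) favours P.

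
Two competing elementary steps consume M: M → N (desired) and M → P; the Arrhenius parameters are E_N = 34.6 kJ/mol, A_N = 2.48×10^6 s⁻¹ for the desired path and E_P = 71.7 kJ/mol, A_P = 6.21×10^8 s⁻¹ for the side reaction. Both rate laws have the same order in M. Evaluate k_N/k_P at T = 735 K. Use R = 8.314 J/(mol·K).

1.73

Since both paths have the same order in M, the concentration cancels and S_{N/P} = k_N/k_P = (A_N/A_P)·exp[(E_P−E_N)/(RT)].
(E_P−E_N)/(RT) = (71.7−34.6)×10³/(8.314×735) = 37100/6111 = 6.071.
k_N/k_P = (2.48×10^6/6.21×10^8)·exp(6.071) = 0.003994 × 433.2 = 1.73.
Since E_N < E_P, lowering the temperature improves selectivity toward N.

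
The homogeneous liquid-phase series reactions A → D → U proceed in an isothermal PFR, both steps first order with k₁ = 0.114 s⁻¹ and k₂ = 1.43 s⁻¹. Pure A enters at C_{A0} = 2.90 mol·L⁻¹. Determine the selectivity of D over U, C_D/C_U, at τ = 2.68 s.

0.308

The intermediate concentration in a first-order A→B→C sequence is C_D = k₁C_{A0}(e^(−k₁τ) − e^(−k₂τ))/(k₂−k₁).
e^(−k₁τ) = e^(−0.114×2.68) = e^(−0.3055) = 0.7367; e^(−k₂τ) = e^(−3.832) = 0.02166.
C_D = 0.114×2.90/(1.43−0.114) × (0.7367−0.02166) = 0.2512×0.7151 = 0.1796 mol·L⁻¹.
C_A = C_{A0}e^(−k₁τ) = 2.137 mol·L⁻¹, so C_U = C_{A0}−C_A−C_D = 0.5838 mol·L⁻¹; C_D/C_U = 0.308.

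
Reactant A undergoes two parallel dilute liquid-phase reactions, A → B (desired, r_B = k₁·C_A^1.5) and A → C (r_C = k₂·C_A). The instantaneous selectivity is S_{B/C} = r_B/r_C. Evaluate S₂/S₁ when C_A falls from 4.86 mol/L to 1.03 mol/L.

S_{B/C} = (k₁/k₂)·C_A^0.5, so S₂/S₁ = (C_{A,2}/C_{A,1})^0.5.
= (1.03/4.86)^0.5 = (0.2119)^0.5 = 0.460.
Selectivity toward B falls as C_A falls — high-concentration operation is favoured.

0.460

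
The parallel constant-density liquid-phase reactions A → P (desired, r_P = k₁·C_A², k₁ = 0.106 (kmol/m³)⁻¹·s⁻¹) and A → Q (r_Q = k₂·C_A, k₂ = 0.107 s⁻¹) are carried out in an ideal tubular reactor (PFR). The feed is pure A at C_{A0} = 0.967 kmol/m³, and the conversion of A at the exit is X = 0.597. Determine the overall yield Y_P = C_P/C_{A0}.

C_A = C_{A0}(1−X) = 0.3897 kmol/m³.
Along a PFR/batch, dC_Q/dC_A = −r_Q/(r_P+r_Q) = −k₂/(k₂+k₁·C_A).
Integrating from C_{A0} to C_A: C_Q = (0.107/0.106)·ln[(0.107+0.106·0.967)/(0.107+0.106·0.390)] = 1.009·ln(0.2095/0.1483) = 0.3487 kmol/m³.
Then C_P = (C_{A0}−C_A) − C_Q = 0.5773 − 0.3487 = 0.2286 kmol/m³.
Y_P = C_P/C_{A0} = 0.2286/0.967 = 0.236.

0.236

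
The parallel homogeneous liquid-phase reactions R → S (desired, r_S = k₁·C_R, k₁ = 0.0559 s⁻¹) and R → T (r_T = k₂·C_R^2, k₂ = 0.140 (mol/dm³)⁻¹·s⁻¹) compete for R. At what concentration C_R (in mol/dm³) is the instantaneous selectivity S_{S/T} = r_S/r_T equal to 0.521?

S_{S/T} = (k₁/k₂)·C_R⁻¹ ⇒ C_R = (S·k₂/k₁)^(-1).
= (0.521×0.140/0.0559)^(-1) = (1.305)^(-1) = 0.766 mol/dm³.

0.766 mol/dm³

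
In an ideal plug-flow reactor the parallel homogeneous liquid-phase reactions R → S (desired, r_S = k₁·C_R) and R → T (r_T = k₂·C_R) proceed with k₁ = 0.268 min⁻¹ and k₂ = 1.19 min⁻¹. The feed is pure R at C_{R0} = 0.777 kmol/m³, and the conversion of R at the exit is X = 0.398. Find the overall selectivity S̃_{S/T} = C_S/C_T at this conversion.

C_R = C_{R0}(1−X) = 0.4678 kmol/m³.
Both paths are first order in R, so the instantaneous fraction to S is constant: dC_S/d(−C_R) = k₁/(k₁+k₂) = 0.1838.
C_S = 0.1838·(C_{R0}−C_R) = 0.1838×0.3092 = 0.0568 kmol/m³.
C_T = (C_{R0}−C_R)−C_S = 0.2524 kmol/m³; S̃_{S/T} = 0.05684/0.2524 = 0.225.

0.225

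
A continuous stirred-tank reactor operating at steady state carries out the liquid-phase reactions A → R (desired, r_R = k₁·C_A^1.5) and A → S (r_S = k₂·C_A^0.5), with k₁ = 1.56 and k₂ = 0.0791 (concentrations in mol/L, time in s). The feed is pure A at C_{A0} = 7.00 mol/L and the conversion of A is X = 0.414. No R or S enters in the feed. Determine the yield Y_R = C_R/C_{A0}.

Exit C_A = C_{A0}(1−X) = 7.00×0.586 = 4.102 mol/L.
A CSTR operates uniformly at the exit composition, giving r_R = 12.96 and r_S = 0.1602 (each k·C_A^n at C_A = 4.102).
Fraction of consumed A going to R: r_R/(r_R+r_S) = 0.9878.
C_R = 0.9878·C_{A0}·X = 0.9878×7.00×0.414 = 2.86 mol/L; Y_R = C_R/C_{A0} = 0.409.

0.409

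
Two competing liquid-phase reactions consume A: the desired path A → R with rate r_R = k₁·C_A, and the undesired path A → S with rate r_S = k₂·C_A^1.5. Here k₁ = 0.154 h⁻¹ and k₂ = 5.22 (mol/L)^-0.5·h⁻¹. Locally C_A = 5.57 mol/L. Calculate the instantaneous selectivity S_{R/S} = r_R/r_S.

S_{R/S} = r_R/r_S = (k₁·C_A)/(k₂·C_A^1.5) = (k₁/k₂)·C_A^-0.5.
= (0.154×5.570) / (5.22×5.570^1.5) = 0.8578/68.62 = 0.0125.
The undesired path is higher order in A, so low C_A (CSTR or dilute feed) favours R.

0.0125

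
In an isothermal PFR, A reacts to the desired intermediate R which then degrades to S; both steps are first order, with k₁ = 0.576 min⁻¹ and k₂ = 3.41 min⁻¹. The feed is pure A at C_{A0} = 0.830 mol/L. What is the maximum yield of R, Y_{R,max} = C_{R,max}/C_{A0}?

0.118

Evaluating C_R at τ_opt = ln(k₂/k₁)/(k₂−k₁) gives C_{R,max}/C_{A0} = (k₁/k₂)^[k₂/(k₂−k₁)].
= (0.576/3.41)^(3.41/(3.41−0.576)) = (0.1689)^(1.203) = 0.1177.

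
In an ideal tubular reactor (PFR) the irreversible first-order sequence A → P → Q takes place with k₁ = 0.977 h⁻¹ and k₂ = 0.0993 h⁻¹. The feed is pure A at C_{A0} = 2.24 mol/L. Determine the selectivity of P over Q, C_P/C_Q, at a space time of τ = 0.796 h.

22.1

Solving the coupled first-order balances gives C_P(τ) = [k₁/(k₂−k₁)]·C_{A0}·(e^(−k₁τ) − e^(−k₂τ)).
e^(−k₁τ) = e^(−0.977×0.796) = e^(−0.7777) = 0.4595; e^(−k₂τ) = e^(−0.07904) = 0.9240.
C_P = 0.977×2.24/(0.0993−0.977) × (0.4595−0.9240) = (-2.493)×(-0.4645) = 1.158 mol/L.
C_A = C_{A0}e^(−k₁τ) = 1.029 mol/L, so C_Q = C_{A0}−C_A−C_P = 0.05251 mol/L; C_P/C_Q = 22.1.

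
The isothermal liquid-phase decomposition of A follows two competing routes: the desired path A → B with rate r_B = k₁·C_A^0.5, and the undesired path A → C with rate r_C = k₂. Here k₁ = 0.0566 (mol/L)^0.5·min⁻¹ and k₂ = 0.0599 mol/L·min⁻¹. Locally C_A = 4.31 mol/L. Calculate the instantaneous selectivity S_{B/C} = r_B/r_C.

S_{B/C} = r_B/r_C = (k₁·C_A^0.5)/(k₂) = (k₁/k₂)·C_A^0.5.
= (0.0566×4.310^0.5) / (0.0599) = 0.1175/0.05990 = 1.96.
Since the desired path is higher order in A, keeping C_A high (PFR or concentrated feed) favours B.

1.96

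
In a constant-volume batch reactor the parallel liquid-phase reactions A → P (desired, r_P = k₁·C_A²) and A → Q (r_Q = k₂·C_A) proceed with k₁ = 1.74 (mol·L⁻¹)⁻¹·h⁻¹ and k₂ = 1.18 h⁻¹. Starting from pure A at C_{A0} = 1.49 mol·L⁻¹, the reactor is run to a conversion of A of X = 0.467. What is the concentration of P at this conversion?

0.433 mol·L⁻¹

C_A = C_{A0}(1−X) = 0.7942 mol·L⁻¹.
Along a PFR/batch, dC_Q/dC_A = −r_Q/(r_P+r_Q) = −k₂/(k₂+k₁·C_A).
Integrating from C_{A0} to C_A: C_Q = (1.18/1.74)·ln[(1.18+1.74·1.49)/(1.18+1.74·0.794)] = 0.6782·ln(3.773/2.562) = 0.2625 mol·L⁻¹.
Then C_P = (C_{A0}−C_A) − C_Q = 0.6958 − 0.2625 = 0.4334 mol·L⁻¹.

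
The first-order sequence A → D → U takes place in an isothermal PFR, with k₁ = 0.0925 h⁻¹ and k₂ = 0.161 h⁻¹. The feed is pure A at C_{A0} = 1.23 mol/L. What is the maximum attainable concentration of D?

0.334 mol/L

At the optimum, C_{D,max}/C_{A0} = (k₁/k₂)^[k₂/(k₂−k₁)].
= (0.0925/0.161)^(0.161/(0.161−0.0925)) = (0.5745)^(2.350) = 0.2718.
C_{D,max} = 0.2718×1.23 = 0.334 mol/L.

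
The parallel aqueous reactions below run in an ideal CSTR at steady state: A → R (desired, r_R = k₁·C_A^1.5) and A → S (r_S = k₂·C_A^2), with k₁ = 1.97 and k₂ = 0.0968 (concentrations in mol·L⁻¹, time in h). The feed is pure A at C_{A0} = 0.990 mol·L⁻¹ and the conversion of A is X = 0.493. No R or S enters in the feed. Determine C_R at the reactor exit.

Exit C_A = C_{A0}(1−X) = 0.990×0.507 = 0.5019 mol·L⁻¹.
A CSTR operates uniformly at the exit composition, giving r_R = 0.7005 and r_S = 0.02439 (each k·C_A^n at C_A = 0.5019).
Fraction of consumed A going to R: r_R/(r_R+r_S) = 0.9664.
C_R = 0.9664·C_{A0}·X = 0.9664×0.990×0.493 = 0.472 mol·L⁻¹.

0.472 mol·L⁻¹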